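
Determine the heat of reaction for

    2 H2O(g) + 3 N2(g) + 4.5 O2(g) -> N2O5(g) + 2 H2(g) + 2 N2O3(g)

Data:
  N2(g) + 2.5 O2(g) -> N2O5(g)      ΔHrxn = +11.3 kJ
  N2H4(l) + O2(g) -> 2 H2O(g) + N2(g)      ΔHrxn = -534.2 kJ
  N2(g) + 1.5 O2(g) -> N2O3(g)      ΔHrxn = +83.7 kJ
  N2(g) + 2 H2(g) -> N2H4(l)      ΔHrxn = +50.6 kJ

ΔHrxn = 662.3 kJ

equation 1 as written: +11.3 kJ
equation 2 reversed: +534.2 kJ
equation 3 × 2: (2)·(+83.7) = +167.4 kJ
equation 4 reversed: -50.6 kJ
Since enthalpy is a state function, ΔHrxn = (+11.3) + (+534.2) + (+167.4) + (-50.6) = 662.3 kJ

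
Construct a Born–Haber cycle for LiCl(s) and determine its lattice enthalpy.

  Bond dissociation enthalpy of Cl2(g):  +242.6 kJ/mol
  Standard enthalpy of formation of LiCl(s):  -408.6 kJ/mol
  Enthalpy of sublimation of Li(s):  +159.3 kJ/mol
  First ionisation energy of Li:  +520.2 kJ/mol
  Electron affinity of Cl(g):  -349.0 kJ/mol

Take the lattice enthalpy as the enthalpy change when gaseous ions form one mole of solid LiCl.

ΔHf° = 1·ΔHsub + 1·(ΣIE) + 1/2·D(Cl2) + 1·EA + U
-408.6 = 1·(+159.3) + 1·(+520.2) + 1/2·(+242.6) + 1·(-349.0) + U
U = -408.6 − (+451.8) = -860.4 kJ/mol

U = -860.4 kJ/mol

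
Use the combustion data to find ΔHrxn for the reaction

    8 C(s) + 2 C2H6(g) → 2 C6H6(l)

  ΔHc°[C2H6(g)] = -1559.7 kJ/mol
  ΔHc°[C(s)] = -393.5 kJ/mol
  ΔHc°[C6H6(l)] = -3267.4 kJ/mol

ΔHrxn = 267.4 kJ/mol

With combustion enthalpies, reactants minus products:
= [8·(-393.5) + 2·(-1559.7)] − [2·(-3267.4)]
= 267.4 kJ/mol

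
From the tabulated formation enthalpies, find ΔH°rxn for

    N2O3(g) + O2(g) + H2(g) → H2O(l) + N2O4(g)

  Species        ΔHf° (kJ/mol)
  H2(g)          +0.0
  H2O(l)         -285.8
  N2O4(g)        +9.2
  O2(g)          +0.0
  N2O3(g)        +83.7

ΔH°rxn = -360.3 kJ/mol

ΔH°rxn = Σ nΔHf°(products) − Σ nΔHf°(reactants).
Products: 1·(-285.8) + 1·(+9.2) = -276.6
Reactants: 1·(+83.7) + 1·(+0.0) + 1·(+0.0) = +83.7
ΔH°rxn = (-276.6) − (+83.7) = -360.3 kJ/mol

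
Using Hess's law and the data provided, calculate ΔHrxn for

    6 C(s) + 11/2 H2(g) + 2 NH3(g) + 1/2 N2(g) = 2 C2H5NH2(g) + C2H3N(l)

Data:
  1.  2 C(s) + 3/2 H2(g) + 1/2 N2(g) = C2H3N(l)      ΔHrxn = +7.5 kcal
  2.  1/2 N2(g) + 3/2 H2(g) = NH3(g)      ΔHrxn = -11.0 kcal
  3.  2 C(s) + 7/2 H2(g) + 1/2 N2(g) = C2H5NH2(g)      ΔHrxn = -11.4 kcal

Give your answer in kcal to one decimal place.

eq. 1 as written (C2H3N(l) already on the product side): +7.5 kcal
eq. 2 reversed and × 2 (NH3(g) must end up as a reactant; ×2 to match 2 NH3(g) in the target): (-2)·(-11.0) = +22.0 kcal
eq. 3 × 2 (scale by 2 for the 2 C2H5NH2(g)): (2)·(-11.4) = -22.8 kcal
By Hess's law, ΔHrxn = (1)·(+7.5) + (-2)·(-11.0) + (2)·(-11.4) = 6.7 kcal

ΔHrxn = 6.7 kcal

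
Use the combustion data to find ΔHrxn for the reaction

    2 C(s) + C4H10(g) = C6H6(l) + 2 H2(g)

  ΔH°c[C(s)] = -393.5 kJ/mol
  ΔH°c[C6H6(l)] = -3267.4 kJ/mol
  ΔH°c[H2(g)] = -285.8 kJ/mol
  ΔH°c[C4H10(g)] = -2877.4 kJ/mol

With combustion enthalpies, reactants minus products:
= [2·(-393.5) + 1·(-2877.4)] − [1·(-3267.4) + 2·(-285.8)]
= 174.6 kJ/mol

ΔHrxn = 174.6 kJ/mol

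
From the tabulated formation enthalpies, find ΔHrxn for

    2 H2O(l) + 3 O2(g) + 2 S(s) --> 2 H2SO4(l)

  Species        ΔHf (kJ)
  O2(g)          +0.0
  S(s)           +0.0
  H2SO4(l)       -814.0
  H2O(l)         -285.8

Products: 2·(-814.0) = -1628.0
Reactants: 2·(-285.8) + 3·(+0.0) + 2·(+0.0) = -571.6
ΔHrxn = (-1628.0) − (-571.6) = -1056.4 kJ

ΔHrxn = -1056.4 kJ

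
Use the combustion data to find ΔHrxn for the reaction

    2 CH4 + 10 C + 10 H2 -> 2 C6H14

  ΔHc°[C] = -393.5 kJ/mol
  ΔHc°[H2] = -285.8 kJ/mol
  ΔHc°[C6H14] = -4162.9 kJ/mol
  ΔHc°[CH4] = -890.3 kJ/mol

ΔHrxn = -247.8 kJ/mol

With combustion enthalpies, reactants minus products:
= [2·(-890.3) + 10·(-393.5) + 10·(-285.8)] − [2·(-4162.9)]
= -247.8 kJ/mol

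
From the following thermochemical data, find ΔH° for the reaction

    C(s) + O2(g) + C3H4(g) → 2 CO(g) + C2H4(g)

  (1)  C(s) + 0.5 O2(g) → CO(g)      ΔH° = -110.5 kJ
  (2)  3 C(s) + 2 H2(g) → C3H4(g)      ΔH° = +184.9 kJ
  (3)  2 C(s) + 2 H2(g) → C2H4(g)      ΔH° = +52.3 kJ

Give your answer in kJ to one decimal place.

ΔH° = -353.6 kJ

(1) × 2: (2)·(-110.5) = -221.0 kJ
(2) reversed: -184.9 kJ
(3) as written: +52.3 kJ
By Hess's law, ΔH° = (2)·(-110.5) + (-1)·(+184.9) + (1)·(+52.3) = -353.6 kJ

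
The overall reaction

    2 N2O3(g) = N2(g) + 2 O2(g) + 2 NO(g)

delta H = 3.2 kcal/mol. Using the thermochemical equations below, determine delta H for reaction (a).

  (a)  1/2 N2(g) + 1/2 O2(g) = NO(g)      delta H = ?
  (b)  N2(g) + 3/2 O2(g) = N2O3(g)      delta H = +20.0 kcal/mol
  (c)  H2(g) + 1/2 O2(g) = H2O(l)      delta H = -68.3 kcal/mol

(a) × 2: contributes 2·x
(b) reversed and × 2: (-2)·(+20.0) = -40.0 kcal/mol
(c): not needed.
+3.2 = (-40.0) + 2·x
x = (+3.2 − (-40.0)) / (2) = 21.6 kcal/mol

delta H = 21.6 kcal/mol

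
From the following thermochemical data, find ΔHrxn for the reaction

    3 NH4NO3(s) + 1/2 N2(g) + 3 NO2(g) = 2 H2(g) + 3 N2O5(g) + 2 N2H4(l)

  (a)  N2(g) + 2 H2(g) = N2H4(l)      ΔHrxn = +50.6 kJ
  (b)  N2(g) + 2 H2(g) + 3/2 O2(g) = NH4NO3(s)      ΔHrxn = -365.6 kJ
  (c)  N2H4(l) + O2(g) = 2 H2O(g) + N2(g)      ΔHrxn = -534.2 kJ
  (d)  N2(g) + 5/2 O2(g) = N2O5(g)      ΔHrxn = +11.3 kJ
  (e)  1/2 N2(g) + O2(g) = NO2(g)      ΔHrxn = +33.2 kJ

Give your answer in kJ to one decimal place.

ΔHrxn = 1132.3 kJ

(a) × 2: (2)·(+50.6) = +101.2 kJ
(b) reversed and × 3 (NH4NO3(s) must end up as a reactant; ×3 to match 3 NH4NO3(s) in the target): (-3)·(-365.6) = +1096.8 kJ
(c): not needed (H2O(g) appears nowhere else).
(d) × 3 (×3 to match 3 N2O5(g) in the target): (3)·(+11.3) = +33.9 kJ
(e) reversed and × 3 (NO2(g) must end up as a reactant; ×3 to match 3 NO2(g) in the target): (-3)·(+33.2) = -99.6 kJ
ΔHrxn = (2)·(+50.6) + (-3)·(-365.6) + (3)·(+11.3) + (-3)·(+33.2) = 1132.3 kJ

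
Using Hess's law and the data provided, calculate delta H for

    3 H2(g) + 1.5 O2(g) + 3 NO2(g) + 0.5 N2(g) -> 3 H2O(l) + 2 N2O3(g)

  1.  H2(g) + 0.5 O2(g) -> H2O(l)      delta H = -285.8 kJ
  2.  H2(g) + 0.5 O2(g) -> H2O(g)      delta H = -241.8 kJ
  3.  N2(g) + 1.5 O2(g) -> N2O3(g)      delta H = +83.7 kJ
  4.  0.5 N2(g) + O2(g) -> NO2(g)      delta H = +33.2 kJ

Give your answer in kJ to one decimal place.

delta H = -789.6 kJ

eq. 1 × 3 (scale by 3 for the 3 H2O(l)): (3)·(-285.8) = -857.4 kJ
eq. 2: not needed (H2O(g) appears nowhere else).
eq. 3 × 2 (×2 to match 2 N2O3(g) in the target): (2)·(+83.7) = +167.4 kJ
eq. 4 reversed and × 3 (reverse to put NO2(g) on the reactant side; scale by 3 for the 3 NO2(g)): (-3)·(+33.2) = -99.6 kJ
Since enthalpy is a state function, delta H = (3)·(-285.8) + (2)·(+83.7) + (-3)·(+33.2) = -789.6 kJ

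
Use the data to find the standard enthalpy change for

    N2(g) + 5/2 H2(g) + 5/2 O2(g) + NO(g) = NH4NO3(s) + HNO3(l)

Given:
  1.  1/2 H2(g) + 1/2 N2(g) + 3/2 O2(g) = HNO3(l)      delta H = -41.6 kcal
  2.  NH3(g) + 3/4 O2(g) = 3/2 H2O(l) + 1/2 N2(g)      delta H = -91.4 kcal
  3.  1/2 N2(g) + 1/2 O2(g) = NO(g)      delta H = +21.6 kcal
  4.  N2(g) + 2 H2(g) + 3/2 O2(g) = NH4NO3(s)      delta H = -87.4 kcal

delta H = -150.6 kcal

eq. 1 as written: -41.6 kcal
eq. 2: not needed.
eq. 3 reversed: -21.6 kcal
eq. 4 as written: -87.4 kcal
Combining the equations, delta H = (1)·(-41.6) + (-1)·(+21.6) + (1)·(-87.4) = -150.6 kcal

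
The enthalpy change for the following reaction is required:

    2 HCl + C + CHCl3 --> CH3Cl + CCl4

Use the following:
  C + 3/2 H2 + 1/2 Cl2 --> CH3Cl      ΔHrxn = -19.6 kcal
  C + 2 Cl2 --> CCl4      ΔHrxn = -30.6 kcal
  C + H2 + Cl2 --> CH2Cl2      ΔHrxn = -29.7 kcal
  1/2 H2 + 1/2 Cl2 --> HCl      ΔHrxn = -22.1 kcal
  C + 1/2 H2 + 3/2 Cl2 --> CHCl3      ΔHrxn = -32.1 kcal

equation 1 as written: -19.6 kcal
equation 2 as written: -30.6 kcal
equation 3: not needed.
equation 4 reversed and × 2: (-2)·(-22.1) = +44.2 kcal
equation 5 reversed: +32.1 kcal
By Hess's law, ΔHrxn = (1)·(-19.6) + (1)·(-30.6) + (-2)·(-22.1) + (-1)·(-32.1) = 26.1 kcal

ΔHrxn = 26.1 kcal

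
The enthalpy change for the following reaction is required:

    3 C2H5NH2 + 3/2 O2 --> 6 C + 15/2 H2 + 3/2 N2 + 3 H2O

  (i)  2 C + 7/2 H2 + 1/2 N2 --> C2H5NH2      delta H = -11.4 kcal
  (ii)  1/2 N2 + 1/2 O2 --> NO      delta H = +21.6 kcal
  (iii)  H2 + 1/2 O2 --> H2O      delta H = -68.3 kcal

delta H = -170.7 kcal

(i) reversed and × 3 (C2H5NH2 must end up as a reactant; ×3 to match 3 C2H5NH2 in the target): (-3)·(-11.4) = +34.2 kcal
(ii): not needed (NO appears nowhere else).
(iii) × 3 (scale by 3 for the 3 H2O): (3)·(-68.3) = -204.9 kcal
Combining the equations, delta H = (-3)·(-11.4) + (3)·(-68.3) = -170.7 kcal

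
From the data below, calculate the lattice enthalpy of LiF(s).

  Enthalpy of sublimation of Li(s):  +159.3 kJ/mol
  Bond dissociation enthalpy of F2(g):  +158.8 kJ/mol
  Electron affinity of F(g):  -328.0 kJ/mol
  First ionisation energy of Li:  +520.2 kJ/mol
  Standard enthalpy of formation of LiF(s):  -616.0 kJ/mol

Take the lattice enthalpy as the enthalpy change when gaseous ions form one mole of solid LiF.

ΔHf° = 1·ΔHsub + 1·(ΣIE) + 1/2·D(F2) + 1·EA + U
-616.0 = 1·(+159.3) + 1·(+520.2) + 1/2·(+158.8) + 1·(-328.0) + U
U = -616.0 − (+430.9) = -1046.9 kJ/mol

U = -1046.9 kJ/mol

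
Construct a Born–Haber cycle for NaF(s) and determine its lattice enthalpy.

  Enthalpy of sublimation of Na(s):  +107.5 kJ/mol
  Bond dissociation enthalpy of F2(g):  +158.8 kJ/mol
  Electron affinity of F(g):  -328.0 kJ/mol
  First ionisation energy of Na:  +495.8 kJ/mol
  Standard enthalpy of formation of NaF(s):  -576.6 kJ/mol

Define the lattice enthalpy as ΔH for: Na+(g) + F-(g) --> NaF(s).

U = -931.3 kJ/mol

ΔHf° = 1·ΔHsub + 1·(ΣIE) + 1/2·D(F2) + 1·EA + U
-576.6 = 1·(+107.5) + 1·(+495.8) + 1/2·(+158.8) + 1·(-328.0) + U
U = -576.6 − (+354.7) = -931.3 kJ/mol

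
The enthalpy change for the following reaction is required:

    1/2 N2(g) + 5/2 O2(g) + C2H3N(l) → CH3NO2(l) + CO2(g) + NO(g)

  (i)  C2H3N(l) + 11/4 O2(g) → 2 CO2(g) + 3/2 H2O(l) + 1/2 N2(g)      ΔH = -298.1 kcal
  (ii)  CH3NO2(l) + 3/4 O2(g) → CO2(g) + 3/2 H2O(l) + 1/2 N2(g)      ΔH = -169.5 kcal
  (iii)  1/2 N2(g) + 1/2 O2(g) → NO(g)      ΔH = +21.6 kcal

(i) as written: -298.1 kcal
(ii) reversed: +169.5 kcal
(iii) as written: +21.6 kcal
Summing the manipulated equations, ΔH = (1)·(-298.1) + (-1)·(-169.5) + (1)·(+21.6) = -107.0 kcal

ΔH = -107.0 kcal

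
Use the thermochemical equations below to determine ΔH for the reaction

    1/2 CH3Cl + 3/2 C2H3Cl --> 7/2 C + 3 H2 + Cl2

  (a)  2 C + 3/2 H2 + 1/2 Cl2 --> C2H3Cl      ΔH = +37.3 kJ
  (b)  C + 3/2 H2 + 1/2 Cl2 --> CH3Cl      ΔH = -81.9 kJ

ΔH = -15.0 kJ

(a) reversed and × 3/2: (-3/2)·(+37.3) = -55.95 kJ
(b) reversed and × 1/2: (-1/2)·(-81.9) = +40.95 kJ
Combining the equations, ΔH = (-3/2)·(+37.3) + (-1/2)·(-81.9) = -15.0 kJ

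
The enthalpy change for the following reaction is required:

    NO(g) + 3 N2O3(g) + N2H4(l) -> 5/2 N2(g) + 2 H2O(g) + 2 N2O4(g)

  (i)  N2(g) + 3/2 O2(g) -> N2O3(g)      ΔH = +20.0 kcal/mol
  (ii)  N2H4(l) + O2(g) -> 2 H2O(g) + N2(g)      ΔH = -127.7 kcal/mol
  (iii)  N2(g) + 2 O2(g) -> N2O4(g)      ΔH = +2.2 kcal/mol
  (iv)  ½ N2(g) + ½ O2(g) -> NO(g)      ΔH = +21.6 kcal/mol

ΔH = -204.9 kcal/mol

(i) reversed and × 3 (reverse to put N2O3(g) on the reactant side; scale by 3 for the 3 N2O3(g)): (-3)·(+20.0) = -60.0 kcal/mol
(ii) as written (N2H4(l) already on the reactant side): -127.7 kcal/mol
(iii) × 2 (×2 to match 2 N2O4(g) in the target): (2)·(+2.2) = +4.4 kcal/mol
(iv) reversed (NO(g) must end up as a reactant): -21.6 kcal/mol
Summing the manipulated equations, ΔH = (-3)·(+20.0) + (1)·(-127.7) + (2)·(+2.2) + (-1)·(+21.6) = -204.9 kcal/mol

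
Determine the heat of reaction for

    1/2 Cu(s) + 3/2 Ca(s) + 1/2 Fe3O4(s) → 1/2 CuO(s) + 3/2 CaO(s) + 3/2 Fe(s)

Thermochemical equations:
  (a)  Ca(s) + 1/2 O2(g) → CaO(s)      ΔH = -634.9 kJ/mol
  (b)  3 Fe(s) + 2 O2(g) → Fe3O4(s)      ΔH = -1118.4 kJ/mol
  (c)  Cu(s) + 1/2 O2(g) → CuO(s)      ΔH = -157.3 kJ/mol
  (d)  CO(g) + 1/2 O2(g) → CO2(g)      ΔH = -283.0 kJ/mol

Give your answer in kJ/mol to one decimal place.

ΔH = -471.8 kJ/mol

(a) × 3/2 (scale by 3/2 for the 3/2 CaO(s)): (3/2)·(-634.9) = -952.35 kJ/mol
(b) reversed and × 1/2 (reverse to put Fe3O4(s) on the reactant side; scale by 1/2 for the 1/2 Fe3O4(s)): (-1/2)·(-1118.4) = +559.2 kJ/mol
(c) × 1/2 (scale by 1/2 for the 1/2 CuO(s)): (1/2)·(-157.3) = -78.65 kJ/mol
(d): not needed (CO(g) appears nowhere else).
Since enthalpy is a state function, ΔH = (-952.35) + (+559.2) + (-78.65) = -471.8 kJ/mol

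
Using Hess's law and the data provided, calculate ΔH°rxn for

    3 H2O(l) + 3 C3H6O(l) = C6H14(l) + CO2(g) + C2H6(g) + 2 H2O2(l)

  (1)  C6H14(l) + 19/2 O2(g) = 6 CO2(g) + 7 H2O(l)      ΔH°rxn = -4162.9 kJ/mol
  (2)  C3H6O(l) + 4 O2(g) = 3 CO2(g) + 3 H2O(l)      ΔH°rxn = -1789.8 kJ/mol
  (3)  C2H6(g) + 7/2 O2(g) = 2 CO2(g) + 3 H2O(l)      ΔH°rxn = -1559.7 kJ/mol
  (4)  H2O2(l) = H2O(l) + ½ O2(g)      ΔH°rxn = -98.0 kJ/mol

(1) reversed: +4162.9 kJ/mol
(2) × 3: (3)·(-1789.8) = -5369.4 kJ/mol
(3) reversed: +1559.7 kJ/mol
(4) reversed and × 2: (-2)·(-98.0) = +196.0 kJ/mol
ΔH°rxn = (+4162.9) + (-5369.4) + (+1559.7) + (+196.0) = 549.2 kJ/mol

ΔH°rxn = 549.2 kJ/mol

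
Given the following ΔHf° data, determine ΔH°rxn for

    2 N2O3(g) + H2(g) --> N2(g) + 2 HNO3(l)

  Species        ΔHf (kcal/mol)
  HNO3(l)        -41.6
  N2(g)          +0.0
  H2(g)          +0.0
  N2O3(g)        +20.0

ΔH°rxn = -123.2 kcal/mol

Products: 1·(+0.0) + 2·(-41.6) = -83.2
Reactants: 2·(+20.0) + 1·(+0.0) = +40.0
ΔH°rxn = (-83.2) − (+40.0) = -123.2 kcal/mol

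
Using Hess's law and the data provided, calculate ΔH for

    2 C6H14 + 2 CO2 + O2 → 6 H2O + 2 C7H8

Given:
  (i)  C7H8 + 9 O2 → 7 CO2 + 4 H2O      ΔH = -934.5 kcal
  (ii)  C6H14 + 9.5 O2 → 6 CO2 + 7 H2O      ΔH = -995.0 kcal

ΔH = -121.0 kcal

(i) reversed and × 2 (reverse to put C7H8 on the product side; scale by 2 for the 2 C7H8): (-2)·(-934.5) = +1869.0 kcal
(ii) × 2 (×2 to match 2 C6H14 in the target): (2)·(-995.0) = -1990.0 kcal
ΔH = (-2)·(-934.5) + (2)·(-995.0) = -121.0 kcal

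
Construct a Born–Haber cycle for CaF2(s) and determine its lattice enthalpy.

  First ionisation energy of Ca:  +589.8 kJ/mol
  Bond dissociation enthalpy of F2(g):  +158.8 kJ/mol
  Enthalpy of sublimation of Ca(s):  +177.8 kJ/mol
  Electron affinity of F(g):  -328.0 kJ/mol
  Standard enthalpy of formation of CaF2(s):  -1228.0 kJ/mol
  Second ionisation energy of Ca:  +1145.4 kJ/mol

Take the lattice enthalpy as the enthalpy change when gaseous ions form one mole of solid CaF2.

U = -2643.8 kJ/mol

ΔHf° = 1·ΔHsub + 1·(ΣIE) + 1·D(F2) + 2·EA + U
-1228.0 = 1·(+177.8) + 1·(+1735.2) + 1·(+158.8) + 2·(-328.0) + U
U = -1228.0 − (+1415.8) = -2643.8 kJ/mol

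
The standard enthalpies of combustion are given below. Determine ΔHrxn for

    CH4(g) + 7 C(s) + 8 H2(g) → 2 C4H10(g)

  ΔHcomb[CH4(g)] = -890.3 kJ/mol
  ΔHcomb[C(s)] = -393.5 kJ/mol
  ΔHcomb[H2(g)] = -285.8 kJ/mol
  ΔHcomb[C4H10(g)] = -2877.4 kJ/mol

ΔHrxn = -176.4 kJ/mol

Using ΔH = Σ nΔHc°(reactants) − Σ nΔHc°(products):
= [1·(-890.3) + 7·(-393.5) + 8·(-285.8)] − [2·(-2877.4)]
= -176.4 kJ/mol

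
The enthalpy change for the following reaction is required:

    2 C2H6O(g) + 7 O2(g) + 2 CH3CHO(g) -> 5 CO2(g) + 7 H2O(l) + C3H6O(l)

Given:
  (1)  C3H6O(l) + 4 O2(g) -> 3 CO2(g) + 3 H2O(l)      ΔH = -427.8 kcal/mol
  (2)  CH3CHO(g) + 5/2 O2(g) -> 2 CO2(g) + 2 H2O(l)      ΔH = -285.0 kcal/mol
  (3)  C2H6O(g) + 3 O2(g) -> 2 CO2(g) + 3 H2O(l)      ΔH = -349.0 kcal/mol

ΔH = -840.2 kcal/mol

(1) reversed (C3H6O(l) must end up as a product): +427.8 kcal/mol
(2) × 2 (×2 to match 2 CH3CHO(g) in the target): (2)·(-285.0) = -570.0 kcal/mol
(3) × 2 (×2 to match 2 C2H6O(g) in the target): (2)·(-349.0) = -698.0 kcal/mol
Summing the manipulated equations, ΔH = (-1)·(-427.8) + (2)·(-285.0) + (2)·(-349.0) = -840.2 kcal/mol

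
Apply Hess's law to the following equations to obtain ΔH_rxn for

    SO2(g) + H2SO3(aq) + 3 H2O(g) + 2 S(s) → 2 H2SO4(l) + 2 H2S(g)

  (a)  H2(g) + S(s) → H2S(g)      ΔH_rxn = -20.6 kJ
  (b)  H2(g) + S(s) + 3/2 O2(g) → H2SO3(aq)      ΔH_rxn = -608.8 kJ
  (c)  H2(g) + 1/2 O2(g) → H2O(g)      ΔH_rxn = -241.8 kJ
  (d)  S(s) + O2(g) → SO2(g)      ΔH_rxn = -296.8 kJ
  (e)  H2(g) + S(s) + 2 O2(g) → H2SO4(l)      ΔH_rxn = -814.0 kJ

(a) × 2: (2)·(-20.6) = -41.2 kJ
(b) reversed: +608.8 kJ
(c) reversed and × 3: (-3)·(-241.8) = +725.4 kJ
(d) reversed: +296.8 kJ
(e) × 2: (2)·(-814.0) = -1628.0 kJ
Since enthalpy is a state function, ΔH_rxn = (2)·(-20.6) + (-1)·(-608.8) + (-3)·(-241.8) + (-1)·(-296.8) + (2)·(-814.0) = -38.2 kJ

ΔH_rxn = -38.2 kJ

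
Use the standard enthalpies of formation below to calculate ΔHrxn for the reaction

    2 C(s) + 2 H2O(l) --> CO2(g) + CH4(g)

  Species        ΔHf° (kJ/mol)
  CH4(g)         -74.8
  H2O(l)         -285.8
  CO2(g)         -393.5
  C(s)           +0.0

ΔHrxn = 103.3 kJ/mol

Products: 1·(-393.5) + 1·(-74.8) = -468.3
Reactants: 2·(+0.0) + 2·(-285.8) = -571.6
ΔHrxn = (-468.3) − (-571.6) = 103.3 kJ/mol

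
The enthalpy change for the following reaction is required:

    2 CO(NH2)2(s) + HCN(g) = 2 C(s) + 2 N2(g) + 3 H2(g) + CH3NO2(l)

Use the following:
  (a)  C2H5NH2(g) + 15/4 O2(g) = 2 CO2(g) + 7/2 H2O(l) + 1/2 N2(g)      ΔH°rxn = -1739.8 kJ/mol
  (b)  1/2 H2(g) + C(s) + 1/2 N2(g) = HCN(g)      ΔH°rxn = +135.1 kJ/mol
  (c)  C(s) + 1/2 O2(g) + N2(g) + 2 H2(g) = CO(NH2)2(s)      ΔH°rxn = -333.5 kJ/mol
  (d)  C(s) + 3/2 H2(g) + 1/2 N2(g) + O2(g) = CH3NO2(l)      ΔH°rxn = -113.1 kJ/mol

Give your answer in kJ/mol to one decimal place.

ΔH°rxn = 418.8 kJ/mol

(a): not needed (H2O(l) appears nowhere else).
(b) reversed (reverse to put HCN(g) on the reactant side): -135.1 kJ/mol
(c) reversed and × 2 (reverse to put CO(NH2)2(s) on the reactant side; scale by 2 for the 2 CO(NH2)2(s)): (-2)·(-333.5) = +667.0 kJ/mol
(d) as written (CH3NO2(l) already on the product side): -113.1 kJ/mol
Combining the equations, ΔH°rxn = (-135.1) + (+667.0) + (-113.1) = 418.8 kJ/mol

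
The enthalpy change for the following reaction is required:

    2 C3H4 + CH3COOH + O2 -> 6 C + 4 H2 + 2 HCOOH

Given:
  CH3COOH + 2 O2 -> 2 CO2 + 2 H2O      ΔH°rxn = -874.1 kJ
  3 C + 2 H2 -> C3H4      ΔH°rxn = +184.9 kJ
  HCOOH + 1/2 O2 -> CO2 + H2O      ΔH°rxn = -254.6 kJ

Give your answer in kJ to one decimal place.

equation 1 as written (CH3COOH already on the reactant side): -874.1 kJ
equation 2 reversed and × 2 (reverse to put C3H4 on the reactant side; ×2 to match 2 C3H4 in the target): (-2)·(+184.9) = -369.8 kJ
equation 3 reversed and × 2 (reverse to put HCOOH on the product side; scale by 2 for the 2 HCOOH): (-2)·(-254.6) = +509.2 kJ
Combining the equations, ΔH°rxn = (1)·(-874.1) + (-2)·(+184.9) + (-2)·(-254.6) = -734.7 kJ

ΔH°rxn = -734.7 kJ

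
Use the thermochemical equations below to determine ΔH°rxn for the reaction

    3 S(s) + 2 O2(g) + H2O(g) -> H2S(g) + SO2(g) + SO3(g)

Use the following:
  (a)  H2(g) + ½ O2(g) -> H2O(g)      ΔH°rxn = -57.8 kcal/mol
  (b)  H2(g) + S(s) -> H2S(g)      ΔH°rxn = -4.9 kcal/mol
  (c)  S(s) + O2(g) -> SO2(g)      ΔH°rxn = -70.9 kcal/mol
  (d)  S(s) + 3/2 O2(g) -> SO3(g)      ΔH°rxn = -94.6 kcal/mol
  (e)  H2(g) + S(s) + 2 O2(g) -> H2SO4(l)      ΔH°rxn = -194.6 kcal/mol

ΔH°rxn = -112.6 kcal/mol

(a) reversed: +57.8 kcal/mol
(b) as written: -4.9 kcal/mol
(c) as written: -70.9 kcal/mol
(d) as written: -94.6 kcal/mol
(e): not needed.
ΔH°rxn = (+57.8) + (-4.9) + (-70.9) + (-94.6) = -112.6 kcal/mol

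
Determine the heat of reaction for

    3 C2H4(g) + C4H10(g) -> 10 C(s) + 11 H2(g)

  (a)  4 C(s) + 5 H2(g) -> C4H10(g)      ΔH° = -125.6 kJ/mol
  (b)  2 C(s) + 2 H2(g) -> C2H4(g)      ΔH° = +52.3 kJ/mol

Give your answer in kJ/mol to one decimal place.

(a) reversed (C4H10(g) must end up as a reactant): +125.6 kJ/mol
(b) reversed and × 3 (C2H4(g) must end up as a reactant; scale by 3 for the 3 C2H4(g)): (-3)·(+52.3) = -156.9 kJ/mol
Since enthalpy is a state function, ΔH° = (+125.6) + (-156.9) = -31.3 kJ/mol

ΔH° = -31.3 kJ/mol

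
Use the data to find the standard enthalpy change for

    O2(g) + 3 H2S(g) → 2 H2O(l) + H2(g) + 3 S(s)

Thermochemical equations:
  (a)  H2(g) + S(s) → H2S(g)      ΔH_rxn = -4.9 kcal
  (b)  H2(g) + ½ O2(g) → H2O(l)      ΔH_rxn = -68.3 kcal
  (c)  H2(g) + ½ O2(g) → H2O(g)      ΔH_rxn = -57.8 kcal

(a) reversed and × 3 (H2S(g) must end up as a reactant; scale by 3 for the 3 H2S(g)): (-3)·(-4.9) = +14.7 kcal
(b) × 2 (scale by 2 for the 2 H2O(l)): (2)·(-68.3) = -136.6 kcal
(c): not needed (H2O(g) appears nowhere else).
Summing the manipulated equations, ΔH_rxn = (+14.7) + (-136.6) = -121.9 kcal

ΔH_rxn = -121.9 kcal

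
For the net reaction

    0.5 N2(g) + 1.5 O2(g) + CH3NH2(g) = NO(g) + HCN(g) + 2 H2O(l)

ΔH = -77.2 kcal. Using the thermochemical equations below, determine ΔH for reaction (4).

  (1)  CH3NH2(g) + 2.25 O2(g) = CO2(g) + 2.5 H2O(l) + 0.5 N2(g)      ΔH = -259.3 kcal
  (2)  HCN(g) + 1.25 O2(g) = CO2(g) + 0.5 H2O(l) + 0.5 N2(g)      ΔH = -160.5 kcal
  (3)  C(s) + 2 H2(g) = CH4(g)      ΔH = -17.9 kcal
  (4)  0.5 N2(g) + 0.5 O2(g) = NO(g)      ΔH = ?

ΔH = 21.6 kcal

(1) as written: -259.3 kcal
(2) reversed: +160.5 kcal
(3): not needed.
(4) as written: contributes x
-77.2 = (-259.3) + (+160.5) + x
x = (-77.2 − (-98.8)) / (1) = 21.6 kcal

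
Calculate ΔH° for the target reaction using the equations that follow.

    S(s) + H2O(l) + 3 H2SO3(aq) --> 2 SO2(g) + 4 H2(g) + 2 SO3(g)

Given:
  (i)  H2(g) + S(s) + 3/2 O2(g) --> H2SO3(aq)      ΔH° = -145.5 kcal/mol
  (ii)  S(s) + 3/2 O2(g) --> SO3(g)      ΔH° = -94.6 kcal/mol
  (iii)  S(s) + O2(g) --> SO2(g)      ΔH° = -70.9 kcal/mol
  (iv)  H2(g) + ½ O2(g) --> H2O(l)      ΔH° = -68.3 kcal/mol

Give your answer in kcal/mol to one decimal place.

(i) reversed and × 3 (reverse to put H2SO3(aq) on the reactant side; ×3 to match 3 H2SO3(aq) in the target): (-3)·(-145.5) = +436.5 kcal/mol
(ii) × 2 (×2 to match 2 SO3(g) in the target): (2)·(-94.6) = -189.2 kcal/mol
(iii) × 2 (×2 to match 2 SO2(g) in the target): (2)·(-70.9) = -141.8 kcal/mol
(iv) reversed (H2O(l) must end up as a reactant): +68.3 kcal/mol
By Hess's law, ΔH° = (-3)·(-145.5) + (2)·(-94.6) + (2)·(-70.9) + (-1)·(-68.3) = 173.8 kcal/mol

ΔH° = 173.8 kcal/mol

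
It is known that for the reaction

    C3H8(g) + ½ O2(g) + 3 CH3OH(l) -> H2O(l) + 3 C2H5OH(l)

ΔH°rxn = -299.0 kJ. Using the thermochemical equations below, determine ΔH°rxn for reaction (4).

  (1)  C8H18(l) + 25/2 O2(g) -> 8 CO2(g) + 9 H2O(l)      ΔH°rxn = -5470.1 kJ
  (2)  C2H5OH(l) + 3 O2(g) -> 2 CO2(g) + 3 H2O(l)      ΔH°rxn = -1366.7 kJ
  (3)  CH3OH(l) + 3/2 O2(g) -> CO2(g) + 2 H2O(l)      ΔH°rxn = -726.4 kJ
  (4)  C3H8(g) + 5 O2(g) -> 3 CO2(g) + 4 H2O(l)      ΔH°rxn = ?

ΔH°rxn = -2219.9 kJ

(1): not needed (C8H18(l) appears nowhere else).
(2) reversed and × 3 (C2H5OH(l) must end up as a product; ×3 to match 3 C2H5OH(l) in the target): (-3)·(-1366.7) = +4100.1 kJ
(3) × 3 (×3 to match 3 CH3OH(l) in the target): (3)·(-726.4) = -2179.2 kJ
(4) as written (C3H8(g) already on the reactant side): contributes x
-299.0 = (+4100.1) + (-2179.2) + x
x = (-299.0 − (+1920.9)) / (1) = -2219.9 kJ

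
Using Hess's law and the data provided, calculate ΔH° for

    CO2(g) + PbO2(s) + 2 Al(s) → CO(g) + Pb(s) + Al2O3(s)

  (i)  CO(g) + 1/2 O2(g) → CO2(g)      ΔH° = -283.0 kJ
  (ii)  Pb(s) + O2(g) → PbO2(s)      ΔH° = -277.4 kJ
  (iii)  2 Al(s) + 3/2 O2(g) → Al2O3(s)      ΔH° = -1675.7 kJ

(i) reversed (reverse to put CO(g) on the product side): +283.0 kJ
(ii) reversed (reverse to put PbO2(s) on the reactant side): +277.4 kJ
(iii) as written (Al2O3(s) already on the product side): -1675.7 kJ
Summing the manipulated equations, ΔH° = (+283.0) + (+277.4) + (-1675.7) = -1115.3 kJ

ΔH° = -1115.3 kJ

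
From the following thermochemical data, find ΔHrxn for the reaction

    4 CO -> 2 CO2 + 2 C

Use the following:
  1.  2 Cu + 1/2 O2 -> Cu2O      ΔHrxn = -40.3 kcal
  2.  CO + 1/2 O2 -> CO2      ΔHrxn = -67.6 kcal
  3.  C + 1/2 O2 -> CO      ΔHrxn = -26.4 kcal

ΔHrxn = -82.4 kcal

eq. 1: not needed (Cu appears nowhere else).
eq. 2 × 2 (×2 to match 2 CO2 in the target): (2)·(-67.6) = -135.2 kcal
eq. 3 reversed and × 2 (reverse to put C on the product side; scale by 2 for the 2 C): (-2)·(-26.4) = +52.8 kcal
Summing the manipulated equations, ΔHrxn = (2)·(-67.6) + (-2)·(-26.4) = -82.4 kcal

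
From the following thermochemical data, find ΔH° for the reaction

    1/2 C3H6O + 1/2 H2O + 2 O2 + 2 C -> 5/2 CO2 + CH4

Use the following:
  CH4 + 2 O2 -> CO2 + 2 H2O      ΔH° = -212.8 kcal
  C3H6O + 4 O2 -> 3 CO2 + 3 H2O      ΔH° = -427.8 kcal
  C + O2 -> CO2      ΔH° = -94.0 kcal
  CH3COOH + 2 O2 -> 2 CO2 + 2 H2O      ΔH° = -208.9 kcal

equation 1 reversed: +212.8 kcal
equation 2 × 1/2: (1/2)·(-427.8) = -213.9 kcal
equation 3 × 2: (2)·(-94.0) = -188.0 kcal
equation 4: not needed.
Summing the manipulated equations, ΔH° = (+212.8) + (-213.9) + (-188.0) = -189.1 kcal

ΔH° = -189.1 kcal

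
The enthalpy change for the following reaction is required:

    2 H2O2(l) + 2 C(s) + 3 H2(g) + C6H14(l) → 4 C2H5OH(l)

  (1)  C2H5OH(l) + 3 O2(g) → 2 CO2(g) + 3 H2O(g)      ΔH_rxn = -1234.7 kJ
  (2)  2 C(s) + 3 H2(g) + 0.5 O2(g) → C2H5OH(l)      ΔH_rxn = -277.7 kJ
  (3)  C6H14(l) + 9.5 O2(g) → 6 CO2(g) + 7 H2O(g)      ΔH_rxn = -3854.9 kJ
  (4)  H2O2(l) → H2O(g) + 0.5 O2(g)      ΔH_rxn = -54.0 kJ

ΔH_rxn = -536.5 kJ

(1) reversed and × 3: (-3)·(-1234.7) = +3704.1 kJ
(2) as written (C(s) already on the reactant side): -277.7 kJ
(3) as written (C6H14(l) already on the reactant side): -3854.9 kJ
(4) × 2 (scale by 2 for the 2 H2O2(l)): (2)·(-54.0) = -108.0 kJ
Since enthalpy is a state function, ΔH_rxn = (+3704.1) + (-277.7) + (-3854.9) + (-108.0) = -536.5 kJ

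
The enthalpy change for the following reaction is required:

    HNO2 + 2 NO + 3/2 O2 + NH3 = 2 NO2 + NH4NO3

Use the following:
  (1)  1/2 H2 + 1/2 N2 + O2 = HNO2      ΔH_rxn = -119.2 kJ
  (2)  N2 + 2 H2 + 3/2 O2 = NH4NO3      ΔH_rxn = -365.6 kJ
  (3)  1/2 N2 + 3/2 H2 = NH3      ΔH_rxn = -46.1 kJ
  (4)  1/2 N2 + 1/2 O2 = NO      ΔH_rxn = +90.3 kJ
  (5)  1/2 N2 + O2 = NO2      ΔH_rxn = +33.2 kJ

ΔH_rxn = -314.5 kJ

(1) reversed (reverse to put HNO2 on the reactant side): +119.2 kJ
(2) as written (NH4NO3 already on the product side): -365.6 kJ
(3) reversed (NH3 must end up as a reactant): +46.1 kJ
(4) reversed and × 2 (NO must end up as a reactant; scale by 2 for the 2 NO): (-2)·(+90.3) = -180.6 kJ
(5) × 2 (scale by 2 for the 2 NO2): (2)·(+33.2) = +66.4 kJ
Combining the equations, ΔH_rxn = (-1)·(-119.2) + (1)·(-365.6) + (-1)·(-46.1) + (-2)·(+90.3) + (2)·(+33.2) = -314.5 kJ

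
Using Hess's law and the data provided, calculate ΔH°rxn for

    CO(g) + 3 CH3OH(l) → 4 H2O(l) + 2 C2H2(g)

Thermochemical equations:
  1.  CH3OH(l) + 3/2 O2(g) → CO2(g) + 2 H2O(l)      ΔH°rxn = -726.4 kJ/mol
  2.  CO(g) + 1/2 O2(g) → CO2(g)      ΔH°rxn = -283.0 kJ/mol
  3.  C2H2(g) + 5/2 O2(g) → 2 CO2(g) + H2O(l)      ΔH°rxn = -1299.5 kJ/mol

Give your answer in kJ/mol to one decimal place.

eq. 1 × 3 (scale by 3 for the 3 CH3OH(l)): (3)·(-726.4) = -2179.2 kJ/mol
eq. 2 as written (CO(g) already on the reactant side): -283.0 kJ/mol
eq. 3 reversed and × 2 (reverse to put C2H2(g) on the product side; ×2 to match 2 C2H2(g) in the target): (-2)·(-1299.5) = +2599.0 kJ/mol
Summing the manipulated equations, ΔH°rxn = (3)·(-726.4) + (1)·(-283.0) + (-2)·(-1299.5) = 136.8 kJ/mol

ΔH°rxn = 136.8 kJ/mol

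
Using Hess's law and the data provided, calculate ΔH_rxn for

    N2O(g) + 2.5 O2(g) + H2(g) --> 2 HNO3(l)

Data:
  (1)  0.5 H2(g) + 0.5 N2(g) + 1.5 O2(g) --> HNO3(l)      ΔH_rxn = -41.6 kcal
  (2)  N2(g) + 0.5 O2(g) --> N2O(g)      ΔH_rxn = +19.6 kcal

(1) × 2: (2)·(-41.6) = -83.2 kcal
(2) reversed: -19.6 kcal
By Hess's law, ΔH_rxn = (-83.2) + (-19.6) = -102.8 kcal

ΔH_rxn = -102.8 kcal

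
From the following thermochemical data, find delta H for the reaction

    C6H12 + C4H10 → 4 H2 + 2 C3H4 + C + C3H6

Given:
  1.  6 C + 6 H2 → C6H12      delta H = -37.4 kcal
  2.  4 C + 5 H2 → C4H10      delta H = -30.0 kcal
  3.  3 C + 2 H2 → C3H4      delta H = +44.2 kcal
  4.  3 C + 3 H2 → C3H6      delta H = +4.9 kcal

eq. 1 reversed (reverse to put C6H12 on the reactant side): +37.4 kcal
eq. 2 reversed (C4H10 must end up as a reactant): +30.0 kcal
eq. 3 × 2 (scale by 2 for the 2 C3H4): (2)·(+44.2) = +88.4 kcal
eq. 4 as written (C3H6 already on the product side): +4.9 kcal
By Hess's law, delta H = (-1)·(-37.4) + (-1)·(-30.0) + (2)·(+44.2) + (1)·(+4.9) = 160.7 kcal

delta H = 160.7 kcal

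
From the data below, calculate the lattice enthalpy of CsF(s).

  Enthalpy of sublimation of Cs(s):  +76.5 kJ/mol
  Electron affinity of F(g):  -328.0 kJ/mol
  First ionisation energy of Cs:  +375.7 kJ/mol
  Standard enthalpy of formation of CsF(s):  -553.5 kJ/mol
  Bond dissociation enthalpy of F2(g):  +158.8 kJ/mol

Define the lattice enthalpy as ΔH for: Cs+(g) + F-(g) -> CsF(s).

U = -757.1 kJ/mol

ΔHf° = 1·ΔHsub + 1·(ΣIE) + 1/2·D(F2) + 1·EA + U
-553.5 = 1·(+76.5) + 1·(+375.7) + 1/2·(+158.8) + 1·(-328.0) + U
U = -553.5 − (+203.6) = -757.1 kJ/mol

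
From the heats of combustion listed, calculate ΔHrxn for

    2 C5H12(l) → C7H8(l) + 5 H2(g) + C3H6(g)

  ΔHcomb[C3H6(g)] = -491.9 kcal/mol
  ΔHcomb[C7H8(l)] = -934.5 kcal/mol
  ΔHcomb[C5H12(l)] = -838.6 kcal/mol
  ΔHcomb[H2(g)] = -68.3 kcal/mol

Using ΔH = Σ nΔHc°(reactants) − Σ nΔHc°(products):
= [2·(-838.6)] − [1·(-934.5) + 5·(-68.3) + 1·(-491.9)]
= 90.7 kcal/mol

ΔHrxn = 90.7 kcal/mol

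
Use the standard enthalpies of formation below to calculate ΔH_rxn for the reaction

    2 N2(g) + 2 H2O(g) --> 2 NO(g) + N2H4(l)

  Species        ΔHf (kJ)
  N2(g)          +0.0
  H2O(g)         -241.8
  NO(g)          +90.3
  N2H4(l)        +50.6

Products: 2·(+90.3) + 1·(+50.6) = +231.2
Reactants: 2·(+0.0) + 2·(-241.8) = -483.6
ΔH_rxn = (+231.2) − (-483.6) = 714.8 kJ

ΔH_rxn = 714.8 kJ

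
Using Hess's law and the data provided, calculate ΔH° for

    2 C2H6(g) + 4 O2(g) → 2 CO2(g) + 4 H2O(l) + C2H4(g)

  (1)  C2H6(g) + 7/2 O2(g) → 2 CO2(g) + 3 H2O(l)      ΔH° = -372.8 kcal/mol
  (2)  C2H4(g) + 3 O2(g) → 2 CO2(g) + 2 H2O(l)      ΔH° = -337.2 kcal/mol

ΔH° = -408.4 kcal/mol

(1) × 2 (×2 to match 2 C2H6(g) in the target): (2)·(-372.8) = -745.6 kcal/mol
(2) reversed (C2H4(g) must end up as a product): +337.2 kcal/mol
ΔH° = (-745.6) + (+337.2) = -408.4 kcal/mol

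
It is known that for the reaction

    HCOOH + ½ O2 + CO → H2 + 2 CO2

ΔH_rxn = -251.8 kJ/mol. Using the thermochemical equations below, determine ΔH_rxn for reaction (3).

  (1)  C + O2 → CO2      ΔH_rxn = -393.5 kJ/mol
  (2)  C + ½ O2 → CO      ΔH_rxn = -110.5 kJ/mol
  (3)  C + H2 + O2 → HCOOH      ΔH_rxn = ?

ΔH_rxn = -424.7 kJ/mol

(1) × 2: (2)·(-393.5) = -787.0 kJ/mol
(2) reversed: +110.5 kJ/mol
(3) reversed: contributes −x
-251.8 = (-787.0) + (+110.5) − x
x = (-251.8 − (-676.5)) / (-1) = -424.7 kJ/mol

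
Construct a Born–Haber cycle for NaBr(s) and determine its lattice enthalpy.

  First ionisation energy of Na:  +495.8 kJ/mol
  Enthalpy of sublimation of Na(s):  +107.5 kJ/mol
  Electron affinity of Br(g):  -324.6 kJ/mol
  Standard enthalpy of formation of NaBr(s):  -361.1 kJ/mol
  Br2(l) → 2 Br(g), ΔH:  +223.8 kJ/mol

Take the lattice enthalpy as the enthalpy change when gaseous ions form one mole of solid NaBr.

U = -751.7 kJ/mol

ΔHf° = 1·ΔHsub + 1·(ΣIE) + 1/2·D(Br2) + 1·EA + U
-361.1 = 1·(+107.5) + 1·(+495.8) + 1/2·(+223.8) + 1·(-324.6) + U
U = -361.1 − (+390.6) = -751.7 kJ/mol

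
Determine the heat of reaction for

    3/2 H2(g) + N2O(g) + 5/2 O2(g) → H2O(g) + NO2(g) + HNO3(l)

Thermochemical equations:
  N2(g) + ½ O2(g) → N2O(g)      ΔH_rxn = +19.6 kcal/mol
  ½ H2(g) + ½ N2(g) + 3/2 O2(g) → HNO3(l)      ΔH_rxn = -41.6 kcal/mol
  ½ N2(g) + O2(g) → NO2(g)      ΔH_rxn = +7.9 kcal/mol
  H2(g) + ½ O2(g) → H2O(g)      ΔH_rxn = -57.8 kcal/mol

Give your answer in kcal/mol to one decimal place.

ΔH_rxn = -111.1 kcal/mol

equation 1 reversed (N2O(g) must end up as a reactant): -19.6 kcal/mol
equation 2 as written (HNO3(l) already on the product side): -41.6 kcal/mol
equation 3 as written (NO2(g) already on the product side): +7.9 kcal/mol
equation 4 as written (H2O(g) already on the product side): -57.8 kcal/mol
Combining the equations, ΔH_rxn = (-19.6) + (-41.6) + (+7.9) + (-57.8) = -111.1 kcal/mol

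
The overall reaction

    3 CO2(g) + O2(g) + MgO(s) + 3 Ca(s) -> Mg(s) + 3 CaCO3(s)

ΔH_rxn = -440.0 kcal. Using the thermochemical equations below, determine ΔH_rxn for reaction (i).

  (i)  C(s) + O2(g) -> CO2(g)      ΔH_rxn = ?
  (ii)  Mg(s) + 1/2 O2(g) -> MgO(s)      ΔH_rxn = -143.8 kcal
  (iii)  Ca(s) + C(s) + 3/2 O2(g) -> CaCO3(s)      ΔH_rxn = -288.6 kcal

(i) reversed and × 3: contributes −3·x
(ii) reversed: +143.8 kcal
(iii) × 3: (3)·(-288.6) = -865.8 kcal
-440.0 = (+143.8) + (-865.8) − 3·x
x = (-440.0 − (-722.0)) / (-3) = -94.0 kcal

ΔH_rxn = -94.0 kcal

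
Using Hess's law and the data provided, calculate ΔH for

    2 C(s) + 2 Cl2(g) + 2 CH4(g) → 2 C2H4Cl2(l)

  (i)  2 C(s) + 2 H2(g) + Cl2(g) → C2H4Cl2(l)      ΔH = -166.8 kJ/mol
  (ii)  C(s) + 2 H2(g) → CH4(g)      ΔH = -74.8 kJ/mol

ΔH = -184.0 kJ/mol

(i) × 2: (2)·(-166.8) = -333.6 kJ/mol
(ii) reversed and × 2: (-2)·(-74.8) = +149.6 kJ/mol
By Hess's law, ΔH = (2)·(-166.8) + (-2)·(-74.8) = -184.0 kJ/mol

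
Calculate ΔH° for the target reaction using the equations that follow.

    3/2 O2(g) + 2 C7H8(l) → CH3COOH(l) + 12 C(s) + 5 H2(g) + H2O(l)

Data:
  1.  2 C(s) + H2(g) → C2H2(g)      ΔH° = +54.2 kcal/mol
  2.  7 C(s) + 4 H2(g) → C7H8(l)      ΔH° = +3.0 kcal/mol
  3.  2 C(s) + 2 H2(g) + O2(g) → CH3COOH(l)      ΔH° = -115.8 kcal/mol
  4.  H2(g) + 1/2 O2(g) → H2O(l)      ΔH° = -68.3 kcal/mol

eq. 1: not needed.
eq. 2 reversed and × 2: (-2)·(+3.0) = -6.0 kcal/mol
eq. 3 as written: -115.8 kcal/mol
eq. 4 as written: -68.3 kcal/mol
Since enthalpy is a state function, ΔH° = (-6.0) + (-115.8) + (-68.3) = -190.1 kcal/mol

ΔH° = -190.1 kcal/mol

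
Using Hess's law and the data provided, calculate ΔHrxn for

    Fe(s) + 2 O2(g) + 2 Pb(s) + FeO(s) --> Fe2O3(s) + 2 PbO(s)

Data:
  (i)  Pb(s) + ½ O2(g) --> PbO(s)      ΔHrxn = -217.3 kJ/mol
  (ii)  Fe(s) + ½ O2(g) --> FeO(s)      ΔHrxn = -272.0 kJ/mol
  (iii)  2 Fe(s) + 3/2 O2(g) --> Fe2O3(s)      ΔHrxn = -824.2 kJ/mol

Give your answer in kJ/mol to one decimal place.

(i) × 2 (scale by 2 for the 2 PbO(s)): (2)·(-217.3) = -434.6 kJ/mol
(ii) reversed (FeO(s) must end up as a reactant): +272.0 kJ/mol
(iii) as written (Fe2O3(s) already on the product side): -824.2 kJ/mol
ΔHrxn = (-434.6) + (+272.0) + (-824.2) = -986.8 kJ/mol

ΔHrxn = -986.8 kJ/mol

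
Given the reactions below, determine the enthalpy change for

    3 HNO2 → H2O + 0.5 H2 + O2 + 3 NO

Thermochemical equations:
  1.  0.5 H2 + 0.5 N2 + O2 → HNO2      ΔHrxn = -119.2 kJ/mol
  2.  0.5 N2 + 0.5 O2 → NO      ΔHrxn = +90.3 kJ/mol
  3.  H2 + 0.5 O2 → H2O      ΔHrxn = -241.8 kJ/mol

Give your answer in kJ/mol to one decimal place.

ΔHrxn = 386.7 kJ/mol

eq. 1 reversed and × 3 (HNO2 must end up as a reactant; ×3 to match 3 HNO2 in the target): (-3)·(-119.2) = +357.6 kJ/mol
eq. 2 × 3 (scale by 3 for the 3 NO): (3)·(+90.3) = +270.9 kJ/mol
eq. 3 as written (H2O already on the product side): -241.8 kJ/mol
ΔHrxn = (+357.6) + (+270.9) + (-241.8) = 386.7 kJ/mol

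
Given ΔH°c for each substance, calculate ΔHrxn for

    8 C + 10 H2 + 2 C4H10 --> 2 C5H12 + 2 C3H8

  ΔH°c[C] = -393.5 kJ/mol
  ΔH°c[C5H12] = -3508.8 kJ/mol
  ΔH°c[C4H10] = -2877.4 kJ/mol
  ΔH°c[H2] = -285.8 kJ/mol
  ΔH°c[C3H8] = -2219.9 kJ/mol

ΔHrxn = -303.4 kJ/mol

Using ΔH = Σ nΔHc°(reactants) − Σ nΔHc°(products):
= [8·(-393.5) + 10·(-285.8) + 2·(-2877.4)] − [2·(-3508.8) + 2·(-2219.9)]
= -303.4 kJ/mol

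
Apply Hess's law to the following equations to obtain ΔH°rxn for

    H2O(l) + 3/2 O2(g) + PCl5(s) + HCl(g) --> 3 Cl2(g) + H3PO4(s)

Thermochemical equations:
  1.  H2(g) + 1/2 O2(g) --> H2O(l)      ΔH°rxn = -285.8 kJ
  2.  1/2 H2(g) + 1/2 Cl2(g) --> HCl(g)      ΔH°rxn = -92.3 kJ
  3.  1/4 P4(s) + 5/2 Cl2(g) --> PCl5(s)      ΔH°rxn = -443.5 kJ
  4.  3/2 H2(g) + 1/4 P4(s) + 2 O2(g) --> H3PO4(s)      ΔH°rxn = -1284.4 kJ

eq. 1 reversed: +285.8 kJ
eq. 2 reversed: +92.3 kJ
eq. 3 reversed: +443.5 kJ
eq. 4 as written: -1284.4 kJ
By Hess's law, ΔH°rxn = (-1)·(-285.8) + (-1)·(-92.3) + (-1)·(-443.5) + (1)·(-1284.4) = -462.8 kJ

ΔH°rxn = -462.8 kJ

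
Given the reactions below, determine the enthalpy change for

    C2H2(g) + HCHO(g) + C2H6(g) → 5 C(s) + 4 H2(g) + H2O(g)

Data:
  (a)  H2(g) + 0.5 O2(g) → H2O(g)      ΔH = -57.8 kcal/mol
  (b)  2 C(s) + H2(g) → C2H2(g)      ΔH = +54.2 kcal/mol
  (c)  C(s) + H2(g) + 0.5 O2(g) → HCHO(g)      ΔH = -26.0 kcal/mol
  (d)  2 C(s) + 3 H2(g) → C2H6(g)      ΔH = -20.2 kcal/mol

(a) as written (H2O(g) already on the product side): -57.8 kcal/mol
(b) reversed (C2H2(g) must end up as a reactant): -54.2 kcal/mol
(c) reversed (reverse to put HCHO(g) on the reactant side): +26.0 kcal/mol
(d) reversed (reverse to put C2H6(g) on the reactant side): +20.2 kcal/mol
ΔH = (1)·(-57.8) + (-1)·(+54.2) + (-1)·(-26.0) + (-1)·(-20.2) = -65.8 kcal/mol

ΔH = -65.8 kcal/mol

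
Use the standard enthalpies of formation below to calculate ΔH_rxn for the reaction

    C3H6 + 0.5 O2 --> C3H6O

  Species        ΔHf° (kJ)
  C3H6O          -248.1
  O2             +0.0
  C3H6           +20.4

ΔH_rxn = -268.5 kJ

Products: 1·(-248.1) = -248.1
Reactants: 1·(+20.4) + 1/2·(+0.0) = +20.4
ΔH_rxn = (-248.1) − (+20.4) = -268.5 kJ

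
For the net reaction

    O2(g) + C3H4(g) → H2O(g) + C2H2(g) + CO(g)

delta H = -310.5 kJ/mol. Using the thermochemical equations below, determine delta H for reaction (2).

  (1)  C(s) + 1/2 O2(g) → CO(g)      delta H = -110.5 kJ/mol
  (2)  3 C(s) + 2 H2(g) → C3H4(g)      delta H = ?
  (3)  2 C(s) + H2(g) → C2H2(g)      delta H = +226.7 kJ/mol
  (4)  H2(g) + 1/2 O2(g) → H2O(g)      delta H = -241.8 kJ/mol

(1) as written: -110.5 kJ/mol
(2) reversed: contributes −x
(3) as written: +226.7 kJ/mol
(4) as written: -241.8 kJ/mol
-310.5 = (-110.5) + (+226.7) + (-241.8) − x
x = (-310.5 − (-125.6)) / (-1) = 184.9 kJ/mol

delta H = 184.9 kJ/mol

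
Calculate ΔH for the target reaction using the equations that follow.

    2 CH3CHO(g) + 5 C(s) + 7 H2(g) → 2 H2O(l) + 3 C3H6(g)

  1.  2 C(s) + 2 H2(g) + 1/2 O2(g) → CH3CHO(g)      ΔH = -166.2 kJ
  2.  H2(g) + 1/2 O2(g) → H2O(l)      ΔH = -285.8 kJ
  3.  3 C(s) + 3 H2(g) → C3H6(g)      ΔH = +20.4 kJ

eq. 1 reversed and × 2: (-2)·(-166.2) = +332.4 kJ
eq. 2 × 2: (2)·(-285.8) = -571.6 kJ
eq. 3 × 3: (3)·(+20.4) = +61.2 kJ
ΔH = (+332.4) + (-571.6) + (+61.2) = -178.0 kJ

ΔH = -178.0 kJ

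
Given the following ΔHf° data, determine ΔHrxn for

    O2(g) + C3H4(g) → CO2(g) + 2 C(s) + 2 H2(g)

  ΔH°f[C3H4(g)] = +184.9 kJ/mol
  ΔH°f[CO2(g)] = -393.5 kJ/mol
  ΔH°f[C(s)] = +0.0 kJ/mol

ΔHrxn = -578.4 kJ/mol

ΔH°rxn = Σ nΔHf°(products) − Σ nΔHf°(reactants).
Products: 1·(-393.5) + 2·(+0.0) + 2·(+0.0) = -393.5
Reactants: 1·(+0.0) + 1·(+184.9) = +184.9
ΔHrxn = (-393.5) − (+184.9) = -578.4 kJ/mol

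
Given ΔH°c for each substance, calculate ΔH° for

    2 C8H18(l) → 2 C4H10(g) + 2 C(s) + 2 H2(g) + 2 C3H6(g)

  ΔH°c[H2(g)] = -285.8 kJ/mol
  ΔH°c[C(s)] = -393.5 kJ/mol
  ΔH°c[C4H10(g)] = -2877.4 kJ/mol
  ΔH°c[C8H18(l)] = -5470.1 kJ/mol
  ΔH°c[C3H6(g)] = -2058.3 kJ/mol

ΔH° = 289.8 kJ/mol

With combustion enthalpies, reactants minus products:
= [2·(-5470.1)] − [2·(-2877.4) + 2·(-393.5) + 2·(-285.8) + 2·(-2058.3)]
= 289.8 kJ/mol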